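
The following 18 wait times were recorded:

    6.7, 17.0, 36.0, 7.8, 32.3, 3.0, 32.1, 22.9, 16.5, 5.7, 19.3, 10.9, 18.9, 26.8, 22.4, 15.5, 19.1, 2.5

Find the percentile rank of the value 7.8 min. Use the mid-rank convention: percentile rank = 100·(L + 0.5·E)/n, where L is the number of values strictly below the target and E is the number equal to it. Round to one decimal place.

25.0

Sorted: 2.5, 3.0, 5.7, 6.7, 7.8, 10.9, 15.5, 16.5, 17.0, 18.9, 19.1, 19.3, 22.4, 22.9, 26.8, 32.1, 32.3, 36.0.
Count below 7.8: L = 4; count equal: E = 1; n = 18.
Percentile rank = 100·(4 + 0.5·1)/18 = 100·4.5/18 = 25.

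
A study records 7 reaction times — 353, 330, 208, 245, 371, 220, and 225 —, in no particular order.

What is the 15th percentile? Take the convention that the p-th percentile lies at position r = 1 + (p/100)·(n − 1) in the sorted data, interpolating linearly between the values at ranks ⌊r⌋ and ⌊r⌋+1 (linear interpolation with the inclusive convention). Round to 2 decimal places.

Sorted: 208, 220, 225, 245, 330, 353, 371.
n = 7.
r = 1 + (15/100)·(7 − 1) = 1 + 0.9 = 1.9.
Rank 1 is 208 and rank 2 is 220.
Interpolate: 208 + 0.9·(220 − 208) = 208 + 0.9·12 = 218.8.

218.80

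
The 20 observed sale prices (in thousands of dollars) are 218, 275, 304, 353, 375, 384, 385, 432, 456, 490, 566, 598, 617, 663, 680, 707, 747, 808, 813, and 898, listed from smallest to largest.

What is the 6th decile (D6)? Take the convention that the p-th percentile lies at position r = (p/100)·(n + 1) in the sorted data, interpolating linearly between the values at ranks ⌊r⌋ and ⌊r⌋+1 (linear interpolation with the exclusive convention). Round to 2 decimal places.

609.40

n = 20.
r = (60/100)·(20 + 1) = 12.6.
Rank 12 is 598 and rank 13 is 617.
Interpolate: 598 + 0.6·(617 − 598) = 598 + 0.6·19 = 609.4.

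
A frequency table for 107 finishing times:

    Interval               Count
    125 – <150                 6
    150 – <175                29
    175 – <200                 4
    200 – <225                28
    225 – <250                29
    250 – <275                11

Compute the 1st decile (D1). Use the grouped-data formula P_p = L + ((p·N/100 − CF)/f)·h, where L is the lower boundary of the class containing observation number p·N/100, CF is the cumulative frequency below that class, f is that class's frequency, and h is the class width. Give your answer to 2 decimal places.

154.05

N = 107; target position k = 10/100 · 107 = 10.7.
Cumulative frequencies: 6, 35, 39, 67, 96, 107.
Observation 10.7 falls in the class 150 – <175.
L = 150, CF = 6, f = 29, h = 25.
P10 = 150 + ((10.7 − 6)/29)·25 = 150 + 4.05172 = 154.052.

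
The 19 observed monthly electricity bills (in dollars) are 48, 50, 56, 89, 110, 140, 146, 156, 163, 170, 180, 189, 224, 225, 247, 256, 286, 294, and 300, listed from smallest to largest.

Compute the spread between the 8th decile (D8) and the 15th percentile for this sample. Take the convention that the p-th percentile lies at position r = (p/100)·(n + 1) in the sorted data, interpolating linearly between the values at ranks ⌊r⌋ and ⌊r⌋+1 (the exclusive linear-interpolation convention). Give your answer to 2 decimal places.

200.00

n = 19.
P15: r = 3 (integer) → 56.
P80: r = 16 (integer) → 256.
Difference: 256 − 56 = 200.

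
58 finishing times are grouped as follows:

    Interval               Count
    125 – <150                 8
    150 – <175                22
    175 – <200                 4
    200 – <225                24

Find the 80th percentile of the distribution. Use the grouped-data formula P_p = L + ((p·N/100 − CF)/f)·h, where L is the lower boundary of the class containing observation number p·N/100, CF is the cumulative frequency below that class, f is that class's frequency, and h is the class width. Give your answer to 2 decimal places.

N = 58; target position k = 80/100 · 58 = 46.4.
Cumulative frequencies: 8, 30, 34, 58.
Observation 46.4 falls in the class 200 – <225.
L = 200, CF = 34, f = 24, h = 25.
P80 = 200 + ((46.4 − 34)/24)·25 = 200 + 12.9167 = 212.917.

212.92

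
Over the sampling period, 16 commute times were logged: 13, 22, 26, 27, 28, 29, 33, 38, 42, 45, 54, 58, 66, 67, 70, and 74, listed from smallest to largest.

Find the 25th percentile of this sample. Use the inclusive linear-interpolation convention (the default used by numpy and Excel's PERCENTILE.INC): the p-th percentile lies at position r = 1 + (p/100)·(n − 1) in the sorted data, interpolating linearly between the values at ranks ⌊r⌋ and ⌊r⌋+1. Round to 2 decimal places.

n = 16.
r = 1 + (25/100)·(16 − 1) = 1 + 3.75 = 4.75.
Rank 4 is 27 and rank 5 is 28.
Interpolate: 27 + 0.75·(28 − 27) = 27 + 0.75·1 = 27.75.

27.75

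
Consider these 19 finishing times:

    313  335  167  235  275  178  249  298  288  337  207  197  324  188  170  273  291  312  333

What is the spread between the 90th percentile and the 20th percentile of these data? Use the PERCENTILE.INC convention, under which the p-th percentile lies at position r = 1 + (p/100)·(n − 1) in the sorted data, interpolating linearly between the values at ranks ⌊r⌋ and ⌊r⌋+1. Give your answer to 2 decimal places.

140.00

Sorted: 167, 170, 178, 188, 197, 207, 235, 249, 273, 275, 288, 291, 298, 312, 313, 324, 333, 335, 337.
n = 19.
P20: r = 4.6; ranks 4–5 are 188, 197; interpolating gives 193.4.
P90: r = 17.2; ranks 17–18 are 333, 335; interpolating gives 333.4.
Difference: 333.4 − 193.4 = 140.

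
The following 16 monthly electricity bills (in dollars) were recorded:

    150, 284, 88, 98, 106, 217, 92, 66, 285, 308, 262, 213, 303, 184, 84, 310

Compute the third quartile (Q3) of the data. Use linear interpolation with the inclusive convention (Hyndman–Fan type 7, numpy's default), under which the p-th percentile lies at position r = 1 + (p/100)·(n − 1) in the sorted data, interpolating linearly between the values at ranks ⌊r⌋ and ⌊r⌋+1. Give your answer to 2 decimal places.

284.25

Sorted: 66, 84, 88, 92, 98, 106, 150, 184, 213, 217, 262, 284, 285, 303, 308, 310.
n = 16.
r = 1 + (75/100)·(16 − 1) = 1 + 11.25 = 12.25.
Rank 12 is 284 and rank 13 is 285.
Interpolate: 284 + 0.25·(285 − 284) = 284 + 0.25·1 = 284.25.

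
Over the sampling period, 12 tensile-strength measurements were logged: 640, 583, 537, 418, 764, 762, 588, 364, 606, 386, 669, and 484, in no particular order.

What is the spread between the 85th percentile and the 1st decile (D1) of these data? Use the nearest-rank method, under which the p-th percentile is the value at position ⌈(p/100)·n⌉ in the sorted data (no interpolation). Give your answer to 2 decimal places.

Sorted: 364, 386, 418, 484, 537, 583, 588, 606, 640, 669, 762, 764.
n = 12.
P10: rank ⌈10/100·12⌉ = 2 → 386.
P85: rank ⌈85/100·12⌉ = 11 → 762.
Difference: 762 − 386 = 376.

376.00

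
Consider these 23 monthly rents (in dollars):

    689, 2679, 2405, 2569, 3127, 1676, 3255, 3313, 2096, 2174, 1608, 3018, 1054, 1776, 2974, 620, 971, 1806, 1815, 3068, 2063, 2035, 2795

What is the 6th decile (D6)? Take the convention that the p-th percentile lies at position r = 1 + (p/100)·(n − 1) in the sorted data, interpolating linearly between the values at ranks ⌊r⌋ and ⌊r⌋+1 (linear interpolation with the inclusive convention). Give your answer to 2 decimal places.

2437.80

Sorted: 620, 689, 971, 1054, 1608, 1676, 1776, 1806, 1815, 2035, 2063, 2096, 2174, 2405, 2569, 2679, 2795, 2974, 3018, 3068, 3127, 3255, 3313.
n = 23.
r = 1 + (60/100)·(23 − 1) = 1 + 13.2 = 14.2.
Rank 14 is 2405 and rank 15 is 2569.
Interpolate: 2405 + 0.2·(2569 − 2405) = 2405 + 0.2·164 = 2437.8.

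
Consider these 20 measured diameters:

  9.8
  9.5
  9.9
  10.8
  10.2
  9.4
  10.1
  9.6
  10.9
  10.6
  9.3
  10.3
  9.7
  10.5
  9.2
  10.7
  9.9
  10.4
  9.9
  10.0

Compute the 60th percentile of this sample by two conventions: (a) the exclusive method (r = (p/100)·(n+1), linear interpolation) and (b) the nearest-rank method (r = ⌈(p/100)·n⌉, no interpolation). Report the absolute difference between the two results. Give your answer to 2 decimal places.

Sorted: 9.2, 9.3, 9.4, 9.5, 9.6, 9.7, 9.8, 9.9, 9.9, 9.9, 10.0, 10.1, 10.2, 10.3, 10.4, 10.5, 10.6, 10.7, 10.8, 10.9.
n = 20.
(a) r = 12.6; between ranks 12 (10.1) and 13 (10.2): 10.16.
(b) the nearest-rank method: rank 12 → 10.1.
|10.16 − 10.1| = 0.06.

0.06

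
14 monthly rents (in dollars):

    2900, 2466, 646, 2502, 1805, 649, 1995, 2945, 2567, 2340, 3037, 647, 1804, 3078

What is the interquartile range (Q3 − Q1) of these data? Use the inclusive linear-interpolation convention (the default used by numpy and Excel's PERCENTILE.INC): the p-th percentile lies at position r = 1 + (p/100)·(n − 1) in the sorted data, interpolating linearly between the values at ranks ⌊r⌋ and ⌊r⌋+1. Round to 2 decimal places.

1012.50

Sorted: 646, 647, 649, 1804, 1805, 1995, 2340, 2466, 2502, 2567, 2900, 2945, 3037, 3078.
n = 14.
P25: r = 4.25; ranks 4–5 are 1804, 1805; interpolating gives 1804.25.
P75: r = 10.75; ranks 10–11 are 2567, 2900; interpolating gives 2816.75.
Difference: 2816.75 − 1804.25 = 1012.5.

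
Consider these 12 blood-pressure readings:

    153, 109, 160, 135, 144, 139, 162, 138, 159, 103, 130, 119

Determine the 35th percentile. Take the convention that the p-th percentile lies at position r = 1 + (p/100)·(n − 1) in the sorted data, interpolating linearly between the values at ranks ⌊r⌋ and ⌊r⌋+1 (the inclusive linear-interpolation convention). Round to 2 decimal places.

Sorted: 103, 109, 119, 130, 135, 138, 139, 144, 153, 159, 160, 162.
n = 12.
r = 1 + (35/100)·(12 − 1) = 1 + 3.85 = 4.85.
Rank 4 is 130 and rank 5 is 135.
Interpolate: 130 + 0.85·(135 − 130) = 130 + 0.85·5 = 134.25.

134.25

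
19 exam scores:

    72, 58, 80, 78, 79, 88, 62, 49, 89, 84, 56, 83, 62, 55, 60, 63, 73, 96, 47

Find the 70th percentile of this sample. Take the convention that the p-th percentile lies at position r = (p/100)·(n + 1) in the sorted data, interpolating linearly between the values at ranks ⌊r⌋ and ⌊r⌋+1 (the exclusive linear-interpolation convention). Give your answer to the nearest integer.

Sorted: 47, 49, 55, 56, 58, 60, 62, 62, 63, 72, 73, 78, 79, 80, 83, 84, 88, 89, 96.
n = 19.
r = (70/100)·(19 + 1) = 14.
r is an integer, so P70 is the value at rank 14: 80.

80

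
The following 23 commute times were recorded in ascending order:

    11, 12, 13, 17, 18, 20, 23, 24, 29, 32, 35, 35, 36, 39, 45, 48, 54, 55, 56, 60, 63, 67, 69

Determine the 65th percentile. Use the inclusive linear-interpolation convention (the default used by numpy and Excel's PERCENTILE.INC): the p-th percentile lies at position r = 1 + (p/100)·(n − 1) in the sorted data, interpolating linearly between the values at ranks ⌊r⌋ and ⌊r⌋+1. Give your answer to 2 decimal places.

45.90

n = 23.
r = 1 + (65/100)·(23 − 1) = 1 + 14.3 = 15.3.
Rank 15 is 45 and rank 16 is 48.
Interpolate: 45 + 0.3·(48 − 45) = 45 + 0.3·3 = 45.9.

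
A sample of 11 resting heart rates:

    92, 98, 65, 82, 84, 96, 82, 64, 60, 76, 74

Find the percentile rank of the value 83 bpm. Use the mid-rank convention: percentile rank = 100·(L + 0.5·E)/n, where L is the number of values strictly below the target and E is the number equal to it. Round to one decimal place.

63.6

Sorted: 60, 64, 65, 74, 76, 82, 82, 84, 92, 96, 98.
Count below 83: L = 7; count equal: E = 0; n = 11.
Percentile rank = 100·(7 + 0.5·0)/11 = 100·7/11 = 63.64.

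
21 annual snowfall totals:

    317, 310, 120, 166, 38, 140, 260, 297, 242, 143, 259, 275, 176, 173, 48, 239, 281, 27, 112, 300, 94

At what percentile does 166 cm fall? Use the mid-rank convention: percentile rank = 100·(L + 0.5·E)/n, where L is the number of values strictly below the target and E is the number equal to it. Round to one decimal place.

40.5

Sorted: 27, 38, 48, 94, 112, 120, 140, 143, 166, 173, 176, 239, 242, 259, 260, 275, 281, 297, 300, 310, 317.
Count below 166: L = 8; count equal: E = 1; n = 21.
Percentile rank = 100·(8 + 0.5·1)/21 = 100·8.5/21 = 40.48.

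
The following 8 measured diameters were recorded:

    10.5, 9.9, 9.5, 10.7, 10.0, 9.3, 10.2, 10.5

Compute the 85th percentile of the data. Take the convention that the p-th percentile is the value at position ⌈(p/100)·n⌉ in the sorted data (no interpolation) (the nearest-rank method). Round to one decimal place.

Sorted: 9.3, 9.5, 9.9, 10.0, 10.2, 10.5, 10.5, 10.7.
n = 8.
Position = ⌈85/100 · 8⌉ = ⌈6.8⌉ = 7.
The value at rank 7 is 10.5.

10.5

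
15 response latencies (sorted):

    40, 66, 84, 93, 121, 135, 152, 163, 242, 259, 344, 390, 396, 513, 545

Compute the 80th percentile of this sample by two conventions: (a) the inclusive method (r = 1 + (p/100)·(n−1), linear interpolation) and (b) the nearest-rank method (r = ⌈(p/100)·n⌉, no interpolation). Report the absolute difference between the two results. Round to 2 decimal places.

n = 15.
(a) r = 12.2; between ranks 12 (390) and 13 (396): 391.2.
(b) the nearest-rank method: rank 12 → 390.
|391.2 − 390| = 1.2.

1.20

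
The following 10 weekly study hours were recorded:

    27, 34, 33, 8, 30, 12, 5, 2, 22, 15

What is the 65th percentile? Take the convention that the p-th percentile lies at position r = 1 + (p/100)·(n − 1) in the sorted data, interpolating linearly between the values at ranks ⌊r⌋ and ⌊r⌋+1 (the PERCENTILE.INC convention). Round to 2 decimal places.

Sorted: 2, 5, 8, 12, 15, 22, 27, 30, 33, 34.
n = 10.
r = 1 + (65/100)·(10 − 1) = 1 + 5.85 = 6.85.
Rank 6 is 22 and rank 7 is 27.
Interpolate: 22 + 0.85·(27 − 22) = 22 + 0.85·5 = 26.25.

26.25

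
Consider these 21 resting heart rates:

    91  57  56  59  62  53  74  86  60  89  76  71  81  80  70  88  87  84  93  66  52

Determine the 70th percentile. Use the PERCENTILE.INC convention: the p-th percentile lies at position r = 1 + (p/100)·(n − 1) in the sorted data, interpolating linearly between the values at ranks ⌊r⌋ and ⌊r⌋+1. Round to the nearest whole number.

84

Sorted: 52, 53, 56, 57, 59, 60, 62, 66, 70, 71, 74, 76, 80, 81, 84, 86, 87, 88, 89, 91, 93.
n = 21.
r = 1 + (70/100)·(21 − 1) = 1 + 14 = 15.
r is an integer, so P70 is the value at rank 15: 84.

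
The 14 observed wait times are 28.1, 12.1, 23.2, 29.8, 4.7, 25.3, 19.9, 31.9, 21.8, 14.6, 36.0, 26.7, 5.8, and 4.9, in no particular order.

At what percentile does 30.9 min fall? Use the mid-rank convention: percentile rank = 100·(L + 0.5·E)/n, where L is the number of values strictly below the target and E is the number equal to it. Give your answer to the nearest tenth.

Sorted: 4.7, 4.9, 5.8, 12.1, 14.6, 19.9, 21.8, 23.2, 25.3, 26.7, 28.1, 29.8, 31.9, 36.0.
Count below 30.9: L = 12; count equal: E = 0; n = 14.
Percentile rank = 100·(12 + 0.5·0)/14 = 100·12/14 = 85.71.

85.7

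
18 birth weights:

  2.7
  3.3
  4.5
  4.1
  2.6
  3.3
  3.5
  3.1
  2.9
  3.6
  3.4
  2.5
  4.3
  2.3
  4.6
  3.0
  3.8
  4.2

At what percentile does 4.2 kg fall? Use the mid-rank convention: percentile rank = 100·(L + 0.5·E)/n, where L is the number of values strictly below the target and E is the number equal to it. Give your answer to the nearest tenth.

80.6

Sorted: 2.3, 2.5, 2.6, 2.7, 2.9, 3.0, 3.1, 3.3, 3.3, 3.4, 3.5, 3.6, 3.8, 4.1, 4.2, 4.3, 4.5, 4.6.
Count below 4.2: L = 14; count equal: E = 1; n = 18.
Percentile rank = 100·(14 + 0.5·1)/18 = 100·14.5/18 = 80.56.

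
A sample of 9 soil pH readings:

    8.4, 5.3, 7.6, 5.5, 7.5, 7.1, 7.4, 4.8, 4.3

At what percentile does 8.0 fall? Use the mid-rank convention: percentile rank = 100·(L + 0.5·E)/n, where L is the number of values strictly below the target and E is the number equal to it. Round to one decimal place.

Sorted: 4.3, 4.8, 5.3, 5.5, 7.1, 7.4, 7.5, 7.6, 8.4.
Count below 8.0: L = 8; count equal: E = 0; n = 9.
Percentile rank = 100·(8 + 0.5·0)/9 = 100·8/9 = 88.89.

88.9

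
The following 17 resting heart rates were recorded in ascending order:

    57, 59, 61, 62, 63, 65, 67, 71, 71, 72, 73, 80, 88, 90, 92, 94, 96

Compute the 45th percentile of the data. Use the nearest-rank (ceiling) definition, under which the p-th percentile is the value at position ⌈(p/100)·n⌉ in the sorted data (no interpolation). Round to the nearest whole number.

71

n = 17.
Position = ⌈45/100 · 17⌉ = ⌈7.65⌉ = 8.
The value at rank 8 is 71.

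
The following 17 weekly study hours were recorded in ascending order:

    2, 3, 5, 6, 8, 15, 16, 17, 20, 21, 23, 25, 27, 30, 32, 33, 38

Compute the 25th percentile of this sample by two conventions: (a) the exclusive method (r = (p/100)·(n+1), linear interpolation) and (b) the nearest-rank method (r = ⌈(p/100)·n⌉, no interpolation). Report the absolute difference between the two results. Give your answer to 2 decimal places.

1.00

n = 17.
(a) r = 4.5; between ranks 4 (6) and 5 (8): 7.
(b) the nearest-rank method: rank 5 → 8.
|7 − 8| = 1.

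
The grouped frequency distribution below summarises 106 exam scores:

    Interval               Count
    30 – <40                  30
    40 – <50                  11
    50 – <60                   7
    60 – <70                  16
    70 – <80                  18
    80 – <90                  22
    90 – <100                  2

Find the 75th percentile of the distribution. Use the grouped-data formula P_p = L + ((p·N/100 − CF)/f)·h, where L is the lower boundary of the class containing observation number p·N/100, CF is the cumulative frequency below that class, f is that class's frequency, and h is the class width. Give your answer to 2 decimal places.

78.61

N = 106; target position k = 75/100 · 106 = 79.5.
Cumulative frequencies: 30, 41, 48, 64, 82, 104, 106.
Observation 79.5 falls in the class 70 – <80.
L = 70, CF = 64, f = 18, h = 10.
P75 = 70 + ((79.5 − 64)/18)·10 = 70 + 8.61111 = 78.6111.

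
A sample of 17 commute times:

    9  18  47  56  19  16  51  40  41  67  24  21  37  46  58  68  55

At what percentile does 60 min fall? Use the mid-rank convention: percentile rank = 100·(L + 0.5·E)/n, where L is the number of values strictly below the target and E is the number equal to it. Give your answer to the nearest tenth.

Sorted: 9, 16, 18, 19, 21, 24, 37, 40, 41, 46, 47, 51, 55, 56, 58, 67, 68.
Count below 60: L = 15; count equal: E = 0; n = 17.
Percentile rank = 100·(15 + 0.5·0)/17 = 100·15/17 = 88.24.

88.2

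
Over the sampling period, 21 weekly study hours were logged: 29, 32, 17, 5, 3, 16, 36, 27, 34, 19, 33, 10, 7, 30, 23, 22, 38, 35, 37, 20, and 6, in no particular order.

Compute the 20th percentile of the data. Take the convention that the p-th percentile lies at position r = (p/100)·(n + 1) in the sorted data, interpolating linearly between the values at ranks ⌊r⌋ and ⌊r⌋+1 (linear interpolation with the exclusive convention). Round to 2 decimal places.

Sorted: 3, 5, 6, 7, 10, 16, 17, 19, 20, 22, 23, 27, 29, 30, 32, 33, 34, 35, 36, 37, 38.
n = 21.
r = (20/100)·(21 + 1) = 4.4.
Rank 4 is 7 and rank 5 is 10.
Interpolate: 7 + 0.4·(10 − 7) = 7 + 0.4·3 = 8.2.

8.20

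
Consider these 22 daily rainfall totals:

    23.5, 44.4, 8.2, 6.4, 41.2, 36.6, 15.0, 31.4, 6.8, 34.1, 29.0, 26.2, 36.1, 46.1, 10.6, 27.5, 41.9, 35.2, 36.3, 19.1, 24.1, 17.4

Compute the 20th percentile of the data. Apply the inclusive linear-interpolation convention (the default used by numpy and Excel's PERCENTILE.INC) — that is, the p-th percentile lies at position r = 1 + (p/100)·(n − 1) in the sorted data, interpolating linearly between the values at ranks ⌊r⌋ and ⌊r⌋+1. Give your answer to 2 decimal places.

15.48

Sorted: 6.4, 6.8, 8.2, 10.6, 15.0, 17.4, 19.1, 23.5, 24.1, 26.2, 27.5, 29.0, 31.4, 34.1, 35.2, 36.1, 36.3, 36.6, 41.2, 41.9, 44.4, 46.1.
n = 22.
r = 1 + (20/100)·(22 − 1) = 1 + 4.2 = 5.2.
Rank 5 is 15.0 and rank 6 is 17.4.
Interpolate: 15.0 + 0.2·(17.4 − 15.0) = 15.0 + 0.2·2.4 = 15.48.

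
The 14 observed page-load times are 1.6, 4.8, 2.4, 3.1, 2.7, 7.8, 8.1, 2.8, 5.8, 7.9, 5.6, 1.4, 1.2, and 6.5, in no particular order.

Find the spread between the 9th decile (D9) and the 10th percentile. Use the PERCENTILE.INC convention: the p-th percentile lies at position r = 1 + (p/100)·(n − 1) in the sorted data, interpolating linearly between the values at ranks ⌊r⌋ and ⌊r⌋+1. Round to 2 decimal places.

6.41

Sorted: 1.2, 1.4, 1.6, 2.4, 2.7, 2.8, 3.1, 4.8, 5.6, 5.8, 6.5, 7.8, 7.9, 8.1.
n = 14.
P10: r = 2.3; ranks 2–3 are 1.4, 1.6; interpolating gives 1.46.
P90: r = 12.7; ranks 12–13 are 7.8, 7.9; interpolating gives 7.87.
Difference: 7.87 − 1.46 = 6.41.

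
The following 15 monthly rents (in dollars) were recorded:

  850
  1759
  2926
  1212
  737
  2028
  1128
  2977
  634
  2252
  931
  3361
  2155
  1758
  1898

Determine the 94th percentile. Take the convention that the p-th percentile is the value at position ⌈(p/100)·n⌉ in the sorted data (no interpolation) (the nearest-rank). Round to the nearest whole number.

Sorted: 634, 737, 850, 931, 1128, 1212, 1758, 1759, 1898, 2028, 2155, 2252, 2926, 2977, 3361.
n = 15.
Position = ⌈94/100 · 15⌉ = ⌈14.1⌉ = 15.
The value at rank 15 is 3361.

3361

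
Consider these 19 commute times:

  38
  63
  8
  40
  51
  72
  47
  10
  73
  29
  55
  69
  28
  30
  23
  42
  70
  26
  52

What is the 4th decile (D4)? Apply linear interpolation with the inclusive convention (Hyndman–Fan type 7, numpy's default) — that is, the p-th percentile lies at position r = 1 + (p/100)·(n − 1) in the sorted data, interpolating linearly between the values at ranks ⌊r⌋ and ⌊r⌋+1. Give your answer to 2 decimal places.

Sorted: 8, 10, 23, 26, 28, 29, 30, 38, 40, 42, 47, 51, 52, 55, 63, 69, 70, 72, 73.
n = 19.
r = 1 + (40/100)·(19 − 1) = 1 + 7.2 = 8.2.
Rank 8 is 38 and rank 9 is 40.
Interpolate: 38 + 0.2·(40 − 38) = 38 + 0.2·2 = 38.4.

38.40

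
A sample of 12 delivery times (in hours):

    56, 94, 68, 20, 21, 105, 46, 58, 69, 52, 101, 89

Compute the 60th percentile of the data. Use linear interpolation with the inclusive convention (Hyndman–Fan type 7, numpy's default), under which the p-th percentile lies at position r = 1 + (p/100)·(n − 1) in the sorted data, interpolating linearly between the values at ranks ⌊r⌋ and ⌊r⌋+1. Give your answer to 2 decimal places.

Sorted: 20, 21, 46, 52, 56, 58, 68, 69, 89, 94, 101, 105.
n = 12.
r = 1 + (60/100)·(12 − 1) = 1 + 6.6 = 7.6.
Rank 7 is 68 and rank 8 is 69.
Interpolate: 68 + 0.6·(69 − 68) = 68 + 0.6·1 = 68.6.

68.60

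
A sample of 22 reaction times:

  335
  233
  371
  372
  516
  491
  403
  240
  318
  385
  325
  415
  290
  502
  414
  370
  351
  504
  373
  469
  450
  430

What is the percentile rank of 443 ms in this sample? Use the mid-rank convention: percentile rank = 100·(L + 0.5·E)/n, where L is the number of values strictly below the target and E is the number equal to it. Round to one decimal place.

72.7

Sorted: 233, 240, 290, 318, 325, 335, 351, 370, 371, 372, 373, 385, 403, 414, 415, 430, 450, 469, 491, 502, 504, 516.
Count below 443: L = 16; count equal: E = 0; n = 22.
Percentile rank = 100·(16 + 0.5·0)/22 = 100·16/22 = 72.73.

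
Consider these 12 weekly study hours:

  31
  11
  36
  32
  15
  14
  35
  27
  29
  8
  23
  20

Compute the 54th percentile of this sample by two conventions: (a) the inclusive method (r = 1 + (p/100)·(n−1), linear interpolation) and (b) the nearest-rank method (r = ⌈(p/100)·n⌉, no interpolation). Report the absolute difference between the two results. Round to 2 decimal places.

Sorted: 8, 11, 14, 15, 20, 23, 27, 29, 31, 32, 35, 36.
n = 12.
(a) r = 6.94; between ranks 6 (23) and 7 (27): 26.76.
(b) the nearest-rank method: rank 7 → 27.
|26.76 − 27| = 0.24.

0.24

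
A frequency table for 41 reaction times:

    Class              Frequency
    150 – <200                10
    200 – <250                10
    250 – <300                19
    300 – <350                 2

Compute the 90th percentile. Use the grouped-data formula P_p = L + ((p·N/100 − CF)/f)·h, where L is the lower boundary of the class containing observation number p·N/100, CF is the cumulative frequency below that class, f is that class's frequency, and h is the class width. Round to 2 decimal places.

294.47

N = 41; target position k = 90/100 · 41 = 36.9.
Cumulative frequencies: 10, 20, 39, 41.
Observation 36.9 falls in the class 250 – <300.
L = 250, CF = 20, f = 19, h = 50.
P90 = 250 + ((36.9 − 20)/19)·50 = 250 + 44.4737 = 294.474.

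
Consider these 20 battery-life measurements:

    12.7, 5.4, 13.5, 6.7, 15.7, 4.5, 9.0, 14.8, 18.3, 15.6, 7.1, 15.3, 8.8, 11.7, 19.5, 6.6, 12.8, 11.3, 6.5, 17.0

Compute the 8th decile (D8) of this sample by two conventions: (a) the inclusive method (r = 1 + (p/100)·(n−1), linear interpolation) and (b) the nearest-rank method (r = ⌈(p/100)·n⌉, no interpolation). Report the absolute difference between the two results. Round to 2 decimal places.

0.02

Sorted: 4.5, 5.4, 6.5, 6.6, 6.7, 7.1, 8.8, 9.0, 11.3, 11.7, 12.7, 12.8, 13.5, 14.8, 15.3, 15.6, 15.7, 17.0, 18.3, 19.5.
n = 20.
(a) r = 16.2; between ranks 16 (15.6) and 17 (15.7): 15.62.
(b) the nearest-rank method: rank 16 → 15.6.
|15.62 − 15.6| = 0.02.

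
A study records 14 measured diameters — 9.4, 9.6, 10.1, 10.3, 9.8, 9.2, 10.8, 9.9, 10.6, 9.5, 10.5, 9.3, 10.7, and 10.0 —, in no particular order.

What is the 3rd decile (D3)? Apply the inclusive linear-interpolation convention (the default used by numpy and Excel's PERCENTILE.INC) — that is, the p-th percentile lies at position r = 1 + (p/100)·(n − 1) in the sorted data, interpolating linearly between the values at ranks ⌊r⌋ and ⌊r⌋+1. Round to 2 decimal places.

Sorted: 9.2, 9.3, 9.4, 9.5, 9.6, 9.8, 9.9, 10.0, 10.1, 10.3, 10.5, 10.6, 10.7, 10.8.
n = 14.
r = 1 + (30/100)·(14 − 1) = 1 + 3.9 = 4.9.
Rank 4 is 9.5 and rank 5 is 9.6.
Interpolate: 9.5 + 0.9·(9.6 − 9.5) = 9.5 + 0.9·0.1 = 9.59.

9.59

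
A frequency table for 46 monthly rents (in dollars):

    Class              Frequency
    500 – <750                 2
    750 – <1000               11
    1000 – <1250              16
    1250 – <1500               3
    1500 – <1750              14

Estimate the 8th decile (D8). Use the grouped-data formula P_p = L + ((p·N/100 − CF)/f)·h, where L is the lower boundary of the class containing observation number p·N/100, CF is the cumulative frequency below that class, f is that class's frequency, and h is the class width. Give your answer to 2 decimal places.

N = 46; target position k = 80/100 · 46 = 36.8.
Cumulative frequencies: 2, 13, 29, 32, 46.
Observation 36.8 falls in the class 1500 – <1750.
L = 1500, CF = 32, f = 14, h = 250.
P80 = 1500 + ((36.8 − 32)/14)·250 = 1500 + 85.7143 = 1585.71.

1585.71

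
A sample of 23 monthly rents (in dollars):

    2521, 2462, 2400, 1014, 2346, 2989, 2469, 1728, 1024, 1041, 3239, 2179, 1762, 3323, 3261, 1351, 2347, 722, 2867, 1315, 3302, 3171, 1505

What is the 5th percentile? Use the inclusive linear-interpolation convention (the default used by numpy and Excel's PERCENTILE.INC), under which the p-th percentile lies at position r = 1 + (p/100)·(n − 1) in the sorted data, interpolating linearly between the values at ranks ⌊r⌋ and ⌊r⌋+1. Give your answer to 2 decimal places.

Sorted: 722, 1014, 1024, 1041, 1315, 1351, 1505, 1728, 1762, 2179, 2346, 2347, 2400, 2462, 2469, 2521, 2867, 2989, 3171, 3239, 3261, 3302, 3323.
n = 23.
r = 1 + (5/100)·(23 − 1) = 1 + 1.1 = 2.1.
Rank 2 is 1014 and rank 3 is 1024.
Interpolate: 1014 + 0.1·(1024 − 1014) = 1014 + 0.1·10 = 1015.

1015.00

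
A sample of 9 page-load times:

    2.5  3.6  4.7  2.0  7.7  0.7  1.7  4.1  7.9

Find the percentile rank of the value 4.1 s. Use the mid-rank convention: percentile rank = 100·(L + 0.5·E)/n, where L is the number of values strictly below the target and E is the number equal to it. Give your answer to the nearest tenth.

61.1

Sorted: 0.7, 1.7, 2.0, 2.5, 3.6, 4.1, 4.7, 7.7, 7.9.
Count below 4.1: L = 5; count equal: E = 1; n = 9.
Percentile rank = 100·(5 + 0.5·1)/9 = 100·5.5/9 = 61.11.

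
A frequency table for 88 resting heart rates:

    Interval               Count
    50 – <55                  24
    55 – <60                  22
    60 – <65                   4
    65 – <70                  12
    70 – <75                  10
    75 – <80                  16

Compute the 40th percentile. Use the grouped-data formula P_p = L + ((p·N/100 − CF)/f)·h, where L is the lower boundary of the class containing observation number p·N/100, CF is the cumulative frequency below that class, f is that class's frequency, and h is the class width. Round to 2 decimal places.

N = 88; target position k = 40/100 · 88 = 35.2.
Cumulative frequencies: 24, 46, 50, 62, 72, 88.
Observation 35.2 falls in the class 55 – <60.
L = 55, CF = 24, f = 22, h = 5.
P40 = 55 + ((35.2 − 24)/22)·5 = 55 + 2.54545 = 57.5455.

57.55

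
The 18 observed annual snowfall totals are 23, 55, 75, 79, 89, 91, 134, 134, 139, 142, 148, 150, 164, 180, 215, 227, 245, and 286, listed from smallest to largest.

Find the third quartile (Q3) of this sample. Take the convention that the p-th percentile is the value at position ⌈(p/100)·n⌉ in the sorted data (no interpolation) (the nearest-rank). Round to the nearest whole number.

n = 18.
Position = ⌈75/100 · 18⌉ = ⌈13.5⌉ = 14.
The value at rank 14 is 180.

180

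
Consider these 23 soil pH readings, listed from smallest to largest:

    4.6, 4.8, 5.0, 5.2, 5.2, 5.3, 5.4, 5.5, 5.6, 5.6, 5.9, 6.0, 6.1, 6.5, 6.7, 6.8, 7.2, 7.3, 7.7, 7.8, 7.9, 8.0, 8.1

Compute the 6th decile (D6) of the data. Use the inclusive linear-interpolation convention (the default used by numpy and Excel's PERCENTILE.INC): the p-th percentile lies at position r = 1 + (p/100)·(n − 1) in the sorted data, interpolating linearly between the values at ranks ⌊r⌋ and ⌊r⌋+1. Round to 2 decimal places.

n = 23.
r = 1 + (60/100)·(23 − 1) = 1 + 13.2 = 14.2.
Rank 14 is 6.5 and rank 15 is 6.7.
Interpolate: 6.5 + 0.2·(6.7 − 6.5) = 6.5 + 0.2·0.2 = 6.54.

6.54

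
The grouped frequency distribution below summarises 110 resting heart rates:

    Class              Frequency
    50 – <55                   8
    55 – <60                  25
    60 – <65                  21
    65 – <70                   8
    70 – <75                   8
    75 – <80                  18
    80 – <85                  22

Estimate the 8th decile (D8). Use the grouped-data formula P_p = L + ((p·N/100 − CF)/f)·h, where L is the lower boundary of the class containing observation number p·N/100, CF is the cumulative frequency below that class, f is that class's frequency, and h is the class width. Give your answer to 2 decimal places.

N = 110; target position k = 80/100 · 110 = 88.
Cumulative frequencies: 8, 33, 54, 62, 70, 88, 110.
Observation 88 falls in the class 75 – <80.
L = 75, CF = 70, f = 18, h = 5.
P80 = 75 + ((88 − 70)/18)·5 = 75 + 5 = 80.

80.00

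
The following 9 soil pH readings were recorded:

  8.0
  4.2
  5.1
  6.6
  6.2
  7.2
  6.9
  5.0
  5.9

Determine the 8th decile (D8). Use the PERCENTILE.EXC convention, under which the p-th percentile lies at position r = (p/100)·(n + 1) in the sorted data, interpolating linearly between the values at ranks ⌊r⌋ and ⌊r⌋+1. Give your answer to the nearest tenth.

7.2

Sorted: 4.2, 5.0, 5.1, 5.9, 6.2, 6.6, 6.9, 7.2, 8.0.
n = 9.
r = (80/100)·(9 + 1) = 8.
r is an integer, so P80 is the value at rank 8: 7.2.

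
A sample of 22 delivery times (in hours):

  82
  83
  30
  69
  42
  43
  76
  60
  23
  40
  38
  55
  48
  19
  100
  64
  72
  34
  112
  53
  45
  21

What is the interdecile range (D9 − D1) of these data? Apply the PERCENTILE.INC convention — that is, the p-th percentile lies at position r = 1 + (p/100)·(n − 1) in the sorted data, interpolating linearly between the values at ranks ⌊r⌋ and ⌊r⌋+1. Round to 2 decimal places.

Sorted: 19, 21, 23, 30, 34, 38, 40, 42, 43, 45, 48, 53, 55, 60, 64, 69, 72, 76, 82, 83, 100, 112.
n = 22.
P10: r = 3.1; ranks 3–4 are 23, 30; interpolating gives 23.7.
P90: r = 19.9; ranks 19–20 are 82, 83; interpolating gives 82.9.
Difference: 82.9 − 23.7 = 59.2.

59.20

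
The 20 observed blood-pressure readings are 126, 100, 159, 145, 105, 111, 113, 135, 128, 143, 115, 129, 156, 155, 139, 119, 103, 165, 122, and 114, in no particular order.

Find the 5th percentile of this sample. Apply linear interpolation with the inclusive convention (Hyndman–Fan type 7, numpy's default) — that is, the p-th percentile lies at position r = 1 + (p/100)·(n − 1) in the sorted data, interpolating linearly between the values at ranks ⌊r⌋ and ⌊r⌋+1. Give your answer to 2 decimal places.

102.85

Sorted: 100, 103, 105, 111, 113, 114, 115, 119, 122, 126, 128, 129, 135, 139, 143, 145, 155, 156, 159, 165.
n = 20.
r = 1 + (5/100)·(20 − 1) = 1 + 0.95 = 1.95.
Rank 1 is 100 and rank 2 is 103.
Interpolate: 100 + 0.95·(103 − 100) = 100 + 0.95·3 = 102.85.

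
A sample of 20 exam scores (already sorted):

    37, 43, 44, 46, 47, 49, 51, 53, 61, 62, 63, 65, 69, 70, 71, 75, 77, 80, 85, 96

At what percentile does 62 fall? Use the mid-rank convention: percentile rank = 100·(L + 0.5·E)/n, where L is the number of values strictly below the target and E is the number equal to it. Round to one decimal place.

47.5

Count below 62: L = 9; count equal: E = 1; n = 20.
Percentile rank = 100·(9 + 0.5·1)/20 = 100·9.5/20 = 47.5.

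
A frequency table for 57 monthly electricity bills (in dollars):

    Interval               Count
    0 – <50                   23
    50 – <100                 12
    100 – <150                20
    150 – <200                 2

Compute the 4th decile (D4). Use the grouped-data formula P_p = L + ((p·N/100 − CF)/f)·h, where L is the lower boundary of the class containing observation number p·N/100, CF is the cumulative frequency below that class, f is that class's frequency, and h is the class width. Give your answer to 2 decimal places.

49.57

N = 57; target position k = 40/100 · 57 = 22.8.
Cumulative frequencies: 23, 35, 55, 57.
Observation 22.8 falls in the class 0 – <50.
L = 0, CF = 0, f = 23, h = 50.
P40 = 0 + ((22.8 − 0)/23)·50 = 0 + 49.5652 = 49.5652.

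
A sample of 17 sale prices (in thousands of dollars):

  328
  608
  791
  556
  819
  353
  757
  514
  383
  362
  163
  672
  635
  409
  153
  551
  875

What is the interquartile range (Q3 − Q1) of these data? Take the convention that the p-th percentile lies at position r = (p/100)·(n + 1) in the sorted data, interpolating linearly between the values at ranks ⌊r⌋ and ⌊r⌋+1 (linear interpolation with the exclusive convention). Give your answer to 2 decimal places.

Sorted: 153, 163, 328, 353, 362, 383, 409, 514, 551, 556, 608, 635, 672, 757, 791, 819, 875.
n = 17.
P25: r = 4.5; ranks 4–5 are 353, 362; interpolating gives 357.5.
P75: r = 13.5; ranks 13–14 are 672, 757; interpolating gives 714.5.
Difference: 714.5 − 357.5 = 357.

357.00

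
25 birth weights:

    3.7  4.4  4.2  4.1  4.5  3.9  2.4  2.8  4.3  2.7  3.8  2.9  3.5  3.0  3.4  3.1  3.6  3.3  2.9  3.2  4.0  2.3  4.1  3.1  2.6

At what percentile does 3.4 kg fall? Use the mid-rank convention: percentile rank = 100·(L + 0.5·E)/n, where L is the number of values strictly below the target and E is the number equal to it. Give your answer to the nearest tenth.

50.0

Sorted: 2.3, 2.4, 2.6, 2.7, 2.8, 2.9, 2.9, 3.0, 3.1, 3.1, 3.2, 3.3, 3.4, 3.5, 3.6, 3.7, 3.8, 3.9, 4.0, 4.1, 4.1, 4.2, 4.3, 4.4, 4.5.
Count below 3.4: L = 12; count equal: E = 1; n = 25.
Percentile rank = 100·(12 + 0.5·1)/25 = 100·12.5/25 = 50.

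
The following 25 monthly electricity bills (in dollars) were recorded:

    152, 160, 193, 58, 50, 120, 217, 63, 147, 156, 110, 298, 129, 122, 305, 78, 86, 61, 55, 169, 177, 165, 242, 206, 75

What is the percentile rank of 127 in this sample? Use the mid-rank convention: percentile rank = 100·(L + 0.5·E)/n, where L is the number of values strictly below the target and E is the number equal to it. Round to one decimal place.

Sorted: 50, 55, 58, 61, 63, 75, 78, 86, 110, 120, 122, 129, 147, 152, 156, 160, 165, 169, 177, 193, 206, 217, 242, 298, 305.
Count below 127: L = 11; count equal: E = 0; n = 25.
Percentile rank = 100·(11 + 0.5·0)/25 = 100·11/25 = 44.

44.0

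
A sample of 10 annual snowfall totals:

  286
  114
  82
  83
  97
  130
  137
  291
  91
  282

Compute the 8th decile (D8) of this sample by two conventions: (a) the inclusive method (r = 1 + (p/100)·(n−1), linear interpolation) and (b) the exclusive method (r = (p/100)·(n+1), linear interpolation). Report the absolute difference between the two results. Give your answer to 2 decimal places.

Sorted: 82, 83, 91, 97, 114, 130, 137, 282, 286, 291.
n = 10.
(a) r = 8.2; between ranks 8 (282) and 9 (286): 282.8.
(b) r = 8.8; between ranks 8 (282) and 9 (286): 285.2.
|282.8 − 285.2| = 2.4.

2.40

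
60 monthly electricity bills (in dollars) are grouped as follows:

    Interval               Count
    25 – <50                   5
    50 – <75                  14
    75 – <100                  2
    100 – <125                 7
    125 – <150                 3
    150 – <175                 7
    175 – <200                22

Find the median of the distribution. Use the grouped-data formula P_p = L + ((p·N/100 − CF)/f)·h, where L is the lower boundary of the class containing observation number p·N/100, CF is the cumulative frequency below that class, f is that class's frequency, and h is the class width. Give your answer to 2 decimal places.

141.67

N = 60; target position k = 50/100 · 60 = 30.
Cumulative frequencies: 5, 19, 21, 28, 31, 38, 60.
Observation 30 falls in the class 125 – <150.
L = 125, CF = 28, f = 3, h = 25.
P50 = 125 + ((30 − 28)/3)·25 = 125 + 16.6667 = 141.667.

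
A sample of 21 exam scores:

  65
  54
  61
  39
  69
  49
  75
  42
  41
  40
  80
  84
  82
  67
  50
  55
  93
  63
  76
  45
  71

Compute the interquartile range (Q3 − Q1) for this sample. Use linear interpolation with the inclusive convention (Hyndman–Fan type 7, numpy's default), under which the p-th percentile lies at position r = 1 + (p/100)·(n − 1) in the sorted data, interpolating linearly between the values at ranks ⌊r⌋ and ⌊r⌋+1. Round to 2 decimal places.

Sorted: 39, 40, 41, 42, 45, 49, 50, 54, 55, 61, 63, 65, 67, 69, 71, 75, 76, 80, 82, 84, 93.
n = 21.
P25: r = 6 (integer) → 49.
P75: r = 16 (integer) → 75.
Difference: 75 − 49 = 26.

26.00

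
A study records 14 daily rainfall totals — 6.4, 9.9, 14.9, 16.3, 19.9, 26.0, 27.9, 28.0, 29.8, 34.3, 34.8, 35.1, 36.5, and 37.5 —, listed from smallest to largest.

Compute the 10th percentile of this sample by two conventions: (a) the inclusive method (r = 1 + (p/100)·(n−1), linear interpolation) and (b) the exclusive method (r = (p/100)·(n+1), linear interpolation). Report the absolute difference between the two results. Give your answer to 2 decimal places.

3.25

n = 14.
(a) r = 2.3; between ranks 2 (9.9) and 3 (14.9): 11.4.
(b) r = 1.5; between ranks 1 (6.4) and 2 (9.9): 8.15.
|11.4 − 8.15| = 3.25.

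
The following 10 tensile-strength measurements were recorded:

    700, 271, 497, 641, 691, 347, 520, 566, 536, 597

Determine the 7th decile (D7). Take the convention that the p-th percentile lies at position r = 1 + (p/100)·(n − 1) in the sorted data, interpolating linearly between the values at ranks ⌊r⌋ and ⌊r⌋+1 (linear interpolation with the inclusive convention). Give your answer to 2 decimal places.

Sorted: 271, 347, 497, 520, 536, 566, 597, 641, 691, 700.
n = 10.
r = 1 + (70/100)·(10 − 1) = 1 + 6.3 = 7.3.
Rank 7 is 597 and rank 8 is 641.
Interpolate: 597 + 0.3·(641 − 597) = 597 + 0.3·44 = 610.2.

610.20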